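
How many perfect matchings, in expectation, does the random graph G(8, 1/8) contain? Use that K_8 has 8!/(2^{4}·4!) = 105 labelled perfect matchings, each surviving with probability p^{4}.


K_8 has 8!/(2^{4}·4!) = 105 labelled perfect matchings.
For each such perfect matching H, let X_H = 1 if all 4 edges of H are present in G. Then P[X_H = 1] = p^{4} = (1/8)^{4} = 1/4096.
Summing the indicators: E[X] = Σ_H E[X_H] = 105 · p^{4} = 105 · 1/4096 = 105/4096.
Numerically: E[X] ≈ 0.025635.

E[X] = 105 · (1/8)^{4} = 105/4096 ≈ 0.025635.


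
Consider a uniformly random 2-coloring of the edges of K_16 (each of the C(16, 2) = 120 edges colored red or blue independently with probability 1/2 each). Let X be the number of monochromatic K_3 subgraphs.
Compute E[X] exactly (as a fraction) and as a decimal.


Let X = Σ_S X_S over the C(16, 3) = 560 subsets S of size 3, where X_S = 1 if the K_3 on S is monochromatic.
For a fixed S, the K_3 on S has C(3, 2) = 3 edges. P[all 3 edges red] = (1/2)^3, and likewise for blue, so P[monochromatic] = 2·(1/2)^3 = 2^{1 − 3} = 1/4.
By linearity: E[X] = C(16, 3) · 2^{1 − 3} = 560 · 1/4 = 140.
Numerically: E[X] ≈ 140.000.

E[X] = C(16,3)·2^(1−C(3,2)) = 140 ≈ 140.000.


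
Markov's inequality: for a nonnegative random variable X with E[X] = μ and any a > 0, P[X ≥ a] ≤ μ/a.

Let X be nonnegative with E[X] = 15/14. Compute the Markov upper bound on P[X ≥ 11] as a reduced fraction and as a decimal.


μ = E[X] = 15/14, a = 11.
Markov: P[X ≥ 11] ≤ μ/a = (15/14)/11 = 15/154.
Numerically: ≈ 0.09740.
(Since a = 11 > μ = 1.07143, the bound 15/154 is < 1 and informative.)

P[X ≥ 11] ≤ 15/154 ≈ 0.09740.


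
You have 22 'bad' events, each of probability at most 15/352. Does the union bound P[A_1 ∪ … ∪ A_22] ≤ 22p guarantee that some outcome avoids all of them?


Union bound: P[∪_{i=1}^{22} A_i] ≤ Σ_i P[A_i] ≤ 22·p = 22·(15/352) = 15/16.
Numerically: 15/16 ≈ 0.938.
Is 15/16 < 1? YES.
Since P[∪ A_i] ≤ 15/16 < 1, the complement has P[∩ A_i^c] ≥ 1 − 15/16 = 1/16 > 0, so some outcome avoids every A_i.

22·p = 15/16 ≈ 0.938; existence CERTIFIED by the union bound.


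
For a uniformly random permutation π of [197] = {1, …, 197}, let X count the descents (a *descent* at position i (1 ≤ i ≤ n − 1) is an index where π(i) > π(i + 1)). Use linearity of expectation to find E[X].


Write X = Σ X_I over i = 1, …, 196, with X_I the indicator of one descent.
There are 196 indicators.
For each fixed i, the pair (π(i), π(i+1)) is a uniformly random ordered pair of distinct values from {1, …, 197}; by symmetry P[π(i) > π(i+1)] = 1/2.
By linearity: E[X] = 196 · (1/2) = (197 − 1) · (1/2) = 98 ≈ 98.0000.

E[X] = 98 = 98.0000.


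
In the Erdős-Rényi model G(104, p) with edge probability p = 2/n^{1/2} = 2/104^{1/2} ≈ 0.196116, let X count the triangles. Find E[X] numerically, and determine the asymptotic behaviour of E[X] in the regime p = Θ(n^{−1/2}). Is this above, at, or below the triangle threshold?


Number of potential triangles: C(104, 3) = 182104.
Each occurs with probability p³ ≈ (0.196116)³ ≈ 7.54292827e-03.
By linearity: E[X] = C(104, 3)·p³ ≈ 182104 · 7.54292827e-03 ≈ 1373.597411.
Since α = 1/2 < 1, p = c/n^{1/2} ≫ 1/n is above the triangle threshold p ~ 1/n. Asymptotically E[X] ~ (c³/6)·n^{3(1−α)} = (2³/6)·n^{1.5} → ∞; triangles are abundant w.h.p.

E[X] ≈ 1373.597411; in regime p = Θ(1/n^{1/2}) E[X] diverges (above the triangle threshold p ~ 1/n).


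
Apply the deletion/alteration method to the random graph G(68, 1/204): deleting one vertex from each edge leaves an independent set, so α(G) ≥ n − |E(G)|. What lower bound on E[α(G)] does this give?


E[|E(G)|] = C(68, 2)·p = 2278 · (1/204) = 67/6.
E[α(G)] ≥ n − E[|E(G)|] = 68 − 67/6 = 341/6.
Numerically: ≈ 56.833.
(This is only a lower bound; the true E[α(G)] may be larger.)

E[α(G)] ≥ 341/6 ≈ 56.833.


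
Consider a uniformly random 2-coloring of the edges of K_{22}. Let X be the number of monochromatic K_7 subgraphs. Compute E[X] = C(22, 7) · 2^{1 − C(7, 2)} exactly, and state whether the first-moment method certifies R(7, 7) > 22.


E[X] = C(22, 7) · 2^{1 − 21} = 170544 · 2^{−20} = 170544/1048576.
As a reduced fraction: E[X] = 10659/65536 ≈ 0.162643.
Is E[X] < 1? YES.
Since E[X] < 1, there exists a 2-coloring of K_{22} with no monochromatic K_7; hence R(7, 7) > 22.

E[X] = 10659/65536 ≈ 0.162643; E[X] < 1, so R(7, 7) > 22.


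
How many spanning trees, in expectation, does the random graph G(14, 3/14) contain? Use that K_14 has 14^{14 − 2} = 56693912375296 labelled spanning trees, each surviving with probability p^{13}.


K_14 has 14^{14 − 2} = 56693912375296 labelled spanning trees.
For each such spanning tree H, let X_H = 1 if all 13 edges of H are present in G. Then P[X_H = 1] = p^{13} = (3/14)^{13} = 1594323/793714773254144.
By linearity of expectation: E[X] = Σ_H E[X_H] = 56693912375296 · p^{13} = 56693912375296 · 1594323/793714773254144 = 1594323/14.
Numerically: E[X] ≈ 113880.

E[X] = 56693912375296 · (3/14)^{13} = 1594323/14 ≈ 113880.


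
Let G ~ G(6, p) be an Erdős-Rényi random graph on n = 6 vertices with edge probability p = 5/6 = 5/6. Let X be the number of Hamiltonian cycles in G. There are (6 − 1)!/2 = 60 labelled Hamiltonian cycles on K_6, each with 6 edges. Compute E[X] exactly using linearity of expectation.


K_6 has (6 − 1)!/2 = 60 labelled Hamiltonian cycles.
For each such Hamiltonian cycle H, let X_H = 1 if all 6 edges of H are present in G. Then P[X_H = 1] = p^{6} = (5/6)^{6} = 15625/46656.
By linearity: E[X] = Σ_H E[X_H] = 60 · p^{6} = 60 · 15625/46656 = 78125/3888.
Numerically: E[X] ≈ 20.1.

E[X] = 60 · (5/6)^{6} = 78125/3888 ≈ 20.1.


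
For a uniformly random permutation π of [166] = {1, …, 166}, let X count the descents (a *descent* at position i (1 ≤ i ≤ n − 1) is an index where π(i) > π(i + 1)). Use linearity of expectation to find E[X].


Write X = Σ X_I over i = 1, …, 165, with X_I the indicator of one descent.
There are 165 indicators.
For each fixed i, the pair (π(i), π(i+1)) is a uniformly random ordered pair of distinct values from {1, …, 166}; by symmetry P[π(i) > π(i+1)] = 1/2.
By linearity: E[X] = 165 · (1/2) = (166 − 1) · (1/2) = 165/2 ≈ 82.500000.

E[X] = 165/2 = 82.500000.


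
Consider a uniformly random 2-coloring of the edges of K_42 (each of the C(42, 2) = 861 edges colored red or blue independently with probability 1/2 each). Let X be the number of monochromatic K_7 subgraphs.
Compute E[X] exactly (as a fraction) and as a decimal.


Let X = Σ_S X_S over the C(42, 7) = 26978328 subsets S of size 7, where X_S = 1 if the K_7 on S is monochromatic.
For a fixed S, the K_7 on S has C(7, 2) = 21 edges. P[all 21 edges red] = (1/2)^21, and likewise for blue, so P[monochromatic] = 2·(1/2)^21 = 2^{1 − 21} = 1/1048576.
Summing: E[X] = C(42, 7) · 2^{1 − 21} = 26978328 · 1/1048576 = 3372291/131072.
Numerically: E[X] ≈ 25.728539.

E[X] = C(42,7)·2^(1−C(7,2)) = 3372291/131072 ≈ 25.728539.


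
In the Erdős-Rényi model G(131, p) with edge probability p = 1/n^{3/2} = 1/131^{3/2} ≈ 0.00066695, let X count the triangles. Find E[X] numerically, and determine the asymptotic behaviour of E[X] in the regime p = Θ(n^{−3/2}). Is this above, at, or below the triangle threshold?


Number of potential triangles: C(131, 3) = 366145.
Each occurs with probability p³ ≈ (0.00066695)³ ≈ 2.96673783e-10.
By linearity: E[X] = C(131, 3)·p³ ≈ 366145 · 2.96673783e-10 ≈ 0.000109.
Since α = 3/2 > 1, p = c/n^{3/2} = o(1/n) is below the triangle threshold p ~ 1/n. Asymptotically E[X] ~ (c³/6)·n^{3(1−α)} = (1³/6)·n^{-1.5} → 0, so by Markov's inequality G has no triangles w.h.p.

E[X] ≈ 0.000109; in regime p = Θ(1/n^{3/2}) E[X] tends to 0 (below the triangle threshold p ~ 1/n).


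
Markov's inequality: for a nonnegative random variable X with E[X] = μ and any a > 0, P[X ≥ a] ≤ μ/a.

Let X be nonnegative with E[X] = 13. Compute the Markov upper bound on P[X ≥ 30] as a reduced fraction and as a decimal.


μ = E[X] = 13, a = 30.
Markov: P[X ≥ 30] ≤ μ/a = (13)/30 = 13/30.
Numerically: ≈ 0.433333.
(Since a = 30 > μ = 13.000000, the bound 13/30 is < 1 and informative.)

P[X ≥ 30] ≤ 13/30 ≈ 0.433333.


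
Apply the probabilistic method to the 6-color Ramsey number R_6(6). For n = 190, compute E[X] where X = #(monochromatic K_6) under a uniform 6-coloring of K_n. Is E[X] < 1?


E[X] = C(190, 6) · 6^{1 − 15} = 60334683255 · 6^{−14} = 60334683255/78364164096.
As a reduced fraction: E[X] = 6703853695/8707129344 ≈ 0.76993.
Is E[X] < 1? YES.
Since E[X] < 1, there exists a 6-coloring of K_{190} with no monochromatic K_6; hence R_6(6) > 190.

E[X] = 6703853695/8707129344 ≈ 0.76993; E[X] < 1, so R_6(6) > 190.


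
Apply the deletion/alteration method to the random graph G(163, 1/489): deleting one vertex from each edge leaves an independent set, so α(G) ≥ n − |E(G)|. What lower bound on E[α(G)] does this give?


E[|E(G)|] = C(163, 2)·p = 13203 · (1/489) = 27.
E[α(G)] ≥ n − E[|E(G)|] = 163 − 27 = 136.
Numerically: ≈ 136.000000.
(This is only a lower bound; the true E[α(G)] may be larger.)

E[α(G)] ≥ 136 ≈ 136.000000.


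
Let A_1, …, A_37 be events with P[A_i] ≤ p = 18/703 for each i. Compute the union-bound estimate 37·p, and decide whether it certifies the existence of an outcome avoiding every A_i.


Union bound: P[∪_{i=1}^{37} A_i] ≤ Σ_i P[A_i] ≤ 37·p = 37·(18/703) = 18/19.
Numerically: 18/19 ≈ 0.947368.
Is 18/19 < 1? YES.
Since P[∪ A_i] ≤ 18/19 < 1, the complement has P[∩ A_i^c] ≥ 1 − 18/19 = 1/19 > 0, so some outcome avoids every A_i.

37·p = 18/19 ≈ 0.947368; existence CERTIFIED by the union bound.


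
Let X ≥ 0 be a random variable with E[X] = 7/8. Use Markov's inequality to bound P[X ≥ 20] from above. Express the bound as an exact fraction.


μ = E[X] = 7/8, a = 20.
Markov: P[X ≥ 20] ≤ μ/a = (7/8)/20 = 7/160.
Numerically: ≈ 0.04375.
(Since a = 20 > μ = 0.87500, the bound 7/160 is < 1 and informative.)

P[X ≥ 20] ≤ 7/160 ≈ 0.04375.


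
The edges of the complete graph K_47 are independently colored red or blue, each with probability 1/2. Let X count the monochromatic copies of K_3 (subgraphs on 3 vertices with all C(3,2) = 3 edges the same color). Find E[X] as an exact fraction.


Let X = Σ_S X_S over the C(47, 3) = 16215 subsets S of size 3, where X_S = 1 if the K_3 on S is monochromatic.
For a fixed S, the K_3 on S has C(3, 2) = 3 edges. P[all 3 edges red] = (1/2)^3, and likewise for blue, so P[monochromatic] = 2·(1/2)^3 = 2^{1 − 3} = 1/4.
Summing: E[X] = C(47, 3) · 2^{1 − 3} = 16215 · 1/4 = 16215/4.
Numerically: E[X] ≈ 4053.750000.

E[X] = C(47,3)·2^(1−C(3,2)) = 16215/4 ≈ 4053.750000.


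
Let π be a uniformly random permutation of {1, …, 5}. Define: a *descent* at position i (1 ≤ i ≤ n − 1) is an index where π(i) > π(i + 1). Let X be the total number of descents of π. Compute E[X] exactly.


Write X = Σ X_I over i = 1, …, 4, with X_I the indicator of one descent.
There are 4 indicators.
For each fixed i, the pair (π(i), π(i+1)) is a uniformly random ordered pair of distinct values from {1, …, 5}; by symmetry P[π(i) > π(i+1)] = 1/2.
By linearity: E[X] = 4 · (1/2) = (5 − 1) · (1/2) = 2 ≈ 2.000.

E[X] = 2 = 2.000.


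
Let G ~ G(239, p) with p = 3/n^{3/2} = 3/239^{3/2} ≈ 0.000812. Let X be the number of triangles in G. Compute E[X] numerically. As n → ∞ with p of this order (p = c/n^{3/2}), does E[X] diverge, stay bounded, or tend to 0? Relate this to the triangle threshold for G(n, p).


Number of potential triangles: C(239, 3) = 2246839.
Each occurs with probability p³ ≈ (0.000812)³ ≈ 5.35270e-10.
By linearity: E[X] = C(239, 3)·p³ ≈ 2246839 · 5.35270e-10 ≈ 0.001.
Since α = 3/2 > 1, p = c/n^{3/2} = o(1/n) is below the triangle threshold p ~ 1/n. Asymptotically E[X] ~ (c³/6)·n^{3(1−α)} = (3³/6)·n^{-1.5} → 0, so by Markov's inequality G has no triangles w.h.p.

E[X] ≈ 0.001; in regime p = Θ(1/n^{3/2}) E[X] tends to 0 (below the triangle threshold p ~ 1/n).


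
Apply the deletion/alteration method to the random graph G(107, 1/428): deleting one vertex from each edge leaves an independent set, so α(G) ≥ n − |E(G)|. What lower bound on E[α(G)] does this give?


E[|E(G)|] = C(107, 2)·p = 5671 · (1/428) = 53/4.
E[α(G)] ≥ n − E[|E(G)|] = 107 − 53/4 = 375/4.
Numerically: ≈ 93.750.
(This is only a lower bound; the true E[α(G)] may be larger.)

E[α(G)] ≥ 375/4 ≈ 93.750.


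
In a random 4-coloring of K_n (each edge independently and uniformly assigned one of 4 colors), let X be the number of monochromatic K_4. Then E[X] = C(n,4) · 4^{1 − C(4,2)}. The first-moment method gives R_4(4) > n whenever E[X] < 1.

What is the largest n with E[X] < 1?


We need C(n, 4) · 4^{1 − 6} < 1, i.e. C(n, 4) < 4^{6 − 1} = 1024.
Check values of n near the boundary:
  n = 9: C(9, 4) = 126; 126 < 1024? YES
  n = 10: C(10, 4) = 210; 210 < 1024? YES
  n = 11: C(11, 4) = 330; 330 < 1024? YES
  n = 12: C(12, 4) = 495; 495 < 1024? YES
  n = 13: C(13, 4) = 715; 715 < 1024? YES
  n = 14: C(14, 4) = 1001; 1001 < 1024? YES
  n = 15: C(15, 4) = 1365; 1365 < 1024? NO
  n = 16: C(16, 4) = 1820; 1820 < 1024? NO
The largest n with C(n, 4) < 1024 is n = 14 (where E[X] = 1001/1024 ≈ 0.977539). Hence R_4(4) > 14, i.e. R_4(4) ≥ 15.

Largest n = 14; hence R_4(4) > 14.


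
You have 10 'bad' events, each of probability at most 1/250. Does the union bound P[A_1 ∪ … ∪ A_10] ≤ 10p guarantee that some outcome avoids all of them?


Union bound: P[∪_{i=1}^{10} A_i] ≤ Σ_i P[A_i] ≤ 10·p = 10·(1/250) = 1/25.
Numerically: 1/25 ≈ 0.040000.
Is 1/25 < 1? YES.
Since P[∪ A_i] ≤ 1/25 < 1, the complement has P[∩ A_i^c] ≥ 1 − 1/25 = 24/25 > 0, so some outcome avoids every A_i.

10·p = 1/25 ≈ 0.040000; existence CERTIFIED by the union bound.


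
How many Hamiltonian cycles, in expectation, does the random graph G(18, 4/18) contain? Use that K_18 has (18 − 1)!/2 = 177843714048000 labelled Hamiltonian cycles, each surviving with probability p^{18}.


K_18 has (18 − 1)!/2 = 177843714048000 labelled Hamiltonian cycles.
For each such Hamiltonian cycle H, let X_H = 1 if all 18 edges of H are present in G. Then P[X_H = 1] = p^{18} = (2/9)^{18} = 262144/150094635296999121.
By linearity: E[X] = Σ_H E[X_H] = 177843714048000 · p^{18} = 177843714048000 · 262144/150094635296999121 = 63951526166528000/205891132094649.
Numerically: E[X] ≈ 310.61.

E[X] = 177843714048000 · (2/9)^{18} = 63951526166528000/205891132094649 ≈ 310.61.


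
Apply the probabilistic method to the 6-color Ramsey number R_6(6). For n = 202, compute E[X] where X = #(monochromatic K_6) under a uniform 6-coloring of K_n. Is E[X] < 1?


E[X] = C(202, 6) · 6^{1 − 15} = 87544611330 · 6^{−14} = 87544611330/78364164096.
As a reduced fraction: E[X] = 14590768555/13060694016 ≈ 1.11715.
Is E[X] < 1? NO.
Since E[X] ≥ 1, the first-moment bound is inconclusive at n = 202; it does NOT by itself certify R_6(6) > 202.

E[X] = 14590768555/13060694016 ≈ 1.11715; E[X] ≥ 1; first-moment method inconclusive here.


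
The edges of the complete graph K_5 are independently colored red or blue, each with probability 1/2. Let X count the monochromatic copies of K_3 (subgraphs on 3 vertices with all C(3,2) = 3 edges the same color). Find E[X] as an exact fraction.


Let X = Σ_S X_S over the C(5, 3) = 10 subsets S of size 3, where X_S = 1 if the K_3 on S is monochromatic.
For a fixed S, the K_3 on S has C(3, 2) = 3 edges. P[all 3 edges red] = (1/2)^3, and likewise for blue, so P[monochromatic] = 2·(1/2)^3 = 2^{1 − 3} = 1/4.
By linearity of expectation: E[X] = C(5, 3) · 2^{1 − 3} = 10 · 1/4 = 5/2.
Numerically: E[X] ≈ 2.500.

E[X] = C(5,3)·2^(1−C(3,2)) = 5/2 ≈ 2.500.


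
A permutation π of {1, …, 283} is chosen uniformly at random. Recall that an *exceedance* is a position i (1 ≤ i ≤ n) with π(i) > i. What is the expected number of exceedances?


Write X = Σ_{i=1}^{283} X_i, where X_i = 1_{π(i) > i}.
For each fixed i, π(i) is uniform over {1, …, 283} (marginal of a uniform permutation), so P[π(i) > i] = (n − i)/n. Summing: Σ_{i=1}^{283} (n − i)/n = (0 + 1 + … + 282)/283 = 283(283 − 1)/(2·283) = (283 − 1)/2.
Hence E[X] = Σ_{i=1}^{283} (283 − i)/283 = 141 ≈ 141.0000.

E[X] = 141 = 141.0000.


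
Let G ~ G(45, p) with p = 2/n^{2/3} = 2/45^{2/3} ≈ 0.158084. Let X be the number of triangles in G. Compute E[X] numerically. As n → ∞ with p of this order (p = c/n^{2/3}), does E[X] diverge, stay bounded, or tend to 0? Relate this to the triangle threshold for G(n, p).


Number of potential triangles: C(45, 3) = 14190.
Each occurs with probability p³ ≈ (0.158084)³ ≈ 3.95061728e-03.
By linearity: E[X] = C(45, 3)·p³ ≈ 14190 · 3.95061728e-03 ≈ 56.059259.
Since α = 2/3 < 1, p = c/n^{2/3} ≫ 1/n is above the triangle threshold p ~ 1/n. Asymptotically E[X] ~ (c³/6)·n^{3(1−α)} = (2³/6)·n^{1} → ∞; triangles are abundant w.h.p.

E[X] ≈ 56.059259; in regime p = Θ(1/n^{2/3}) E[X] diverges (above the triangle threshold p ~ 1/n).


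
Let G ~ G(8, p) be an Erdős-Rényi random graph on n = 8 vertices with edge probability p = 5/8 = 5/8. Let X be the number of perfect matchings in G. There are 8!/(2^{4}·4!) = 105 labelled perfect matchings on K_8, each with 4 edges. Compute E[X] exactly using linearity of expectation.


K_8 has 8!/(2^{4}·4!) = 105 labelled perfect matchings.
For each such perfect matching H, let X_H = 1 if all 4 edges of H are present in G. Then P[X_H = 1] = p^{4} = (5/8)^{4} = 625/4096.
By linearity: E[X] = Σ_H E[X_H] = 105 · p^{4} = 105 · 625/4096 = 65625/4096.
Numerically: E[X] ≈ 16.0217.

E[X] = 105 · (5/8)^{4} = 65625/4096 ≈ 16.0217.


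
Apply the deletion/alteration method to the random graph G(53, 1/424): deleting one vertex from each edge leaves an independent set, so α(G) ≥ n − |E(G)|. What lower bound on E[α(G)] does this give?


E[|E(G)|] = C(53, 2)·p = 1378 · (1/424) = 13/4.
E[α(G)] ≥ n − E[|E(G)|] = 53 − 13/4 = 199/4.
Numerically: ≈ 49.7500.
(This is only a lower bound; the true E[α(G)] may be larger.)

E[α(G)] ≥ 199/4 ≈ 49.7500.


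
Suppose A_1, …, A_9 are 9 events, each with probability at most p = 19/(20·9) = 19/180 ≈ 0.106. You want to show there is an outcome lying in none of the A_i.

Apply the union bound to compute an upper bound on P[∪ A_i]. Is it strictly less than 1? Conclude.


Union bound: P[∪_{i=1}^{9} A_i] ≤ Σ_i P[A_i] ≤ 9·p = 9·(19/180) = 19/20.
Numerically: 19/20 ≈ 0.950.
Is 19/20 < 1? YES.
Since P[∪ A_i] ≤ 19/20 < 1, the complement has P[∩ A_i^c] ≥ 1 − 19/20 = 1/20 > 0, so some outcome avoids every A_i.

9·p = 19/20 ≈ 0.950; existence CERTIFIED by the union bound.


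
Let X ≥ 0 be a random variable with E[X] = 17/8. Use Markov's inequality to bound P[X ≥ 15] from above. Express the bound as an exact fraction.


μ = E[X] = 17/8, a = 15.
Markov: P[X ≥ 15] ≤ μ/a = (17/8)/15 = 17/120.
Numerically: ≈ 0.14167.
(Since a = 15 > μ = 2.12500, the bound 17/120 is < 1 and informative.)

P[X ≥ 15] ≤ 17/120 ≈ 0.14167.


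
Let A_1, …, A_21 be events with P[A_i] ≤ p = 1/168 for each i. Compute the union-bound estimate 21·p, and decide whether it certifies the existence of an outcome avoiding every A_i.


Union bound: P[∪_{i=1}^{21} A_i] ≤ Σ_i P[A_i] ≤ 21·p = 21·(1/168) = 1/8.
Numerically: 1/8 ≈ 0.1250000.
Is 1/8 < 1? YES.
Since P[∪ A_i] ≤ 1/8 < 1, the complement has P[∩ A_i^c] ≥ 1 − 1/8 = 7/8 > 0, so some outcome avoids every A_i.

21·p = 1/8 ≈ 0.1250000; existence CERTIFIED by the union bound.


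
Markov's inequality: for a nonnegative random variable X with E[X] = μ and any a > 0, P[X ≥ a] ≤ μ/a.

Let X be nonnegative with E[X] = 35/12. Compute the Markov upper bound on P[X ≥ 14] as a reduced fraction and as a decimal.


μ = E[X] = 35/12, a = 14.
Markov: P[X ≥ 14] ≤ μ/a = (35/12)/14 = 5/24.
Numerically: ≈ 0.208333.
(Since a = 14 > μ = 2.916667, the bound 5/24 is < 1 and informative.)

P[X ≥ 14] ≤ 5/24 ≈ 0.208333.


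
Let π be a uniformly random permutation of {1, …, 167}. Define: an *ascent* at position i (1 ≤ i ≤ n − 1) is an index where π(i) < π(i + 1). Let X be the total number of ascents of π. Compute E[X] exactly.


Write X = Σ X_I over i = 1, …, 166, with X_I the indicator of one ascent.
There are 166 indicators.
For each fixed i, the pair (π(i), π(i+1)) is a uniformly random ordered pair of distinct values from {1, …, 167}; by symmetry P[π(i) < π(i+1)] = 1/2.
By linearity: E[X] = 166 · (1/2) = (167 − 1) · (1/2) = 83 ≈ 83.0000.

E[X] = 83 = 83.0000.


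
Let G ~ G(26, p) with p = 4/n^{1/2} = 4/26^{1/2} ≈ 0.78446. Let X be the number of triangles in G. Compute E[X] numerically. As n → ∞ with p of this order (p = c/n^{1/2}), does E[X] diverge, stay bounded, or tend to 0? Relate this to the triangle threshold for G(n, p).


Number of potential triangles: C(26, 3) = 2600.
Each occurs with probability p³ ≈ (0.78446)³ ≈ 4.8274741e-01.
By linearity: E[X] = C(26, 3)·p³ ≈ 2600 · 4.8274741e-01 ≈ 1255.14326.
Since α = 1/2 < 1, p = c/n^{1/2} ≫ 1/n is above the triangle threshold p ~ 1/n. Asymptotically E[X] ~ (c³/6)·n^{3(1−α)} = (4³/6)·n^{1.5} → ∞; triangles are abundant w.h.p.

E[X] ≈ 1255.14326; in regime p = Θ(1/n^{1/2}) E[X] diverges (above the triangle threshold p ~ 1/n).


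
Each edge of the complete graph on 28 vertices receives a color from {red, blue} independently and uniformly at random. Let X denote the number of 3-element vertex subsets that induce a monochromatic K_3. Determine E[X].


Let X = Σ_S X_S over the C(28, 3) = 3276 subsets S of size 3, where X_S = 1 if the K_3 on S is monochromatic.
For a fixed S, the K_3 on S has C(3, 2) = 3 edges. P[all 3 edges red] = (1/2)^3, and likewise for blue, so P[monochromatic] = 2·(1/2)^3 = 2^{1 − 3} = 1/4.
By linearity: E[X] = C(28, 3) · 2^{1 − 3} = 3276 · 1/4 = 819.
Numerically: E[X] ≈ 819.000000.

E[X] = C(28,3)·2^(1−C(3,2)) = 819 ≈ 819.000000.


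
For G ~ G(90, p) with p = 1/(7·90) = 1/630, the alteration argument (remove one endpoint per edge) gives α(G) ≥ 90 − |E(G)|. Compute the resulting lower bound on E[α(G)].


E[|E(G)|] = C(90, 2)·p = 4005 · (1/630) = 89/14.
E[α(G)] ≥ n − E[|E(G)|] = 90 − 89/14 = 1171/14.
Numerically: ≈ 83.643.
(This is only a lower bound; the true E[α(G)] may be larger.)

E[α(G)] ≥ 1171/14 ≈ 83.643.


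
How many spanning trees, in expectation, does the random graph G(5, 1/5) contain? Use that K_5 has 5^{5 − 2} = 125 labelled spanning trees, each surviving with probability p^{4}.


K_5 has 5^{5 − 2} = 125 labelled spanning trees.
For each such spanning tree H, let X_H = 1 if all 4 edges of H are present in G. Then P[X_H = 1] = p^{4} = (1/5)^{4} = 1/625.
By linearity of expectation: E[X] = Σ_H E[X_H] = 125 · p^{4} = 125 · 1/625 = 1/5.
Numerically: E[X] ≈ 0.2.

E[X] = 125 · (1/5)^{4} = 1/5 ≈ 0.2.


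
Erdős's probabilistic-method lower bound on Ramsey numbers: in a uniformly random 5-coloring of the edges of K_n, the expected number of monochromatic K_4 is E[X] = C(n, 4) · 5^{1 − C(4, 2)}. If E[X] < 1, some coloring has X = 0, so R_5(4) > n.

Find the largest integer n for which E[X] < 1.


We need C(n, 4) · 5^{1 − 6} < 1, i.e. C(n, 4) < 5^{6 − 1} = 3125.
Check values of n near the boundary:
  n = 12: C(12, 4) = 495; 495 < 3125? YES
  n = 13: C(13, 4) = 715; 715 < 3125? YES
  n = 14: C(14, 4) = 1001; 1001 < 3125? YES
  n = 15: C(15, 4) = 1365; 1365 < 3125? YES
  n = 16: C(16, 4) = 1820; 1820 < 3125? YES
  n = 17: C(17, 4) = 2380; 2380 < 3125? YES
  n = 18: C(18, 4) = 3060; 3060 < 3125? YES
  n = 19: C(19, 4) = 3876; 3876 < 3125? NO
The largest n with C(n, 4) < 3125 is n = 18 (where E[X] = 612/625 ≈ 0.979200). Hence R_5(4) > 18, i.e. R_5(4) ≥ 19.

Largest n = 18; hence R_5(4) > 18.


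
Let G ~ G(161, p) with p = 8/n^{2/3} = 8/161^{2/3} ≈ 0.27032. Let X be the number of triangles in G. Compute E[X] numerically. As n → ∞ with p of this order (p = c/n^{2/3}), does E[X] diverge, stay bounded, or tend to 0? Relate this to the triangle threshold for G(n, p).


Number of potential triangles: C(161, 3) = 682640.
Each occurs with probability p³ ≈ (0.27032)³ ≈ 1.9752324e-02.
By linearity: E[X] = C(161, 3)·p³ ≈ 682640 · 1.9752324e-02 ≈ 13483.72671.
Since α = 2/3 < 1, p = c/n^{2/3} ≫ 1/n is above the triangle threshold p ~ 1/n. Asymptotically E[X] ~ (c³/6)·n^{3(1−α)} = (8³/6)·n^{1} → ∞; triangles are abundant w.h.p.

E[X] ≈ 13483.72671; in regime p = Θ(1/n^{2/3}) E[X] diverges (above the triangle threshold p ~ 1/n).


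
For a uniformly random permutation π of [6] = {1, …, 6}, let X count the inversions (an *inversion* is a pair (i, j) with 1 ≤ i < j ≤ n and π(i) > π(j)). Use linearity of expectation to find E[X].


Write X = Σ X_I over the C(6, 2) = 15 pairs i < j, with X_I the indicator of one inversion.
There are 15 indicators.
For each fixed pair i < j, the values π(i) and π(j) are two distinct elements of {1, …, 6} in uniformly random order; by symmetry P[π(i) > π(j)] = 1/2.
By linearity: E[X] = 15 · (1/2) = C(6, 2) · (1/2) = 15/2 = 15/2 ≈ 7.500.

E[X] = 15/2 = 7.500.


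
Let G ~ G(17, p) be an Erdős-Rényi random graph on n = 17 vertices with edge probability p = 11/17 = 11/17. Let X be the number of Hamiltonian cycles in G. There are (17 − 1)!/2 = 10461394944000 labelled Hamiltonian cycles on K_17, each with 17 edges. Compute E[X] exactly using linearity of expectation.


K_17 has (17 − 1)!/2 = 10461394944000 labelled Hamiltonian cycles.
For each such Hamiltonian cycle H, let X_H = 1 if all 17 edges of H are present in G. Then P[X_H = 1] = p^{17} = (11/17)^{17} = 505447028499293771/827240261886336764177.
By linearity: E[X] = Σ_H E[X_H] = 10461394944000 · p^{17} = 10461394944000 · 505447028499293771/827240261886336764177 = 5287680988402335763510093824000/827240261886336764177.
Numerically: E[X] ≈ 6.392e+09.

E[X] = 10461394944000 · (11/17)^{17} = 5287680988402335763510093824000/827240261886336764177 ≈ 6.392e+09.


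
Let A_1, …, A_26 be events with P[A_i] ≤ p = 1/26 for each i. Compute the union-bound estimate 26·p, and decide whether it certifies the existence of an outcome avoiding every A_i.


Union bound: P[∪_{i=1}^{26} A_i] ≤ Σ_i P[A_i] ≤ 26·p = 26·(1/26) = 1.
Numerically: 1 ≈ 1.0000.
Is 1 < 1? NO.
Since the bound 1 is ≥ 1, the union bound is uninformative here; it does NOT by itself certify existence.

26·p = 1 ≈ 1.0000; existence NOT certified by the union bound.


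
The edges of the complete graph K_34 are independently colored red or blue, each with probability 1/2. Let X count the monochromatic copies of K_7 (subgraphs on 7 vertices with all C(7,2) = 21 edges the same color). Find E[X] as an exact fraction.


Let X = Σ_S X_S over the C(34, 7) = 5379616 subsets S of size 7, where X_S = 1 if the K_7 on S is monochromatic.
For a fixed S, the K_7 on S has C(7, 2) = 21 edges. P[all 21 edges red] = (1/2)^21, and likewise for blue, so P[monochromatic] = 2·(1/2)^21 = 2^{1 − 21} = 1/1048576.
By linearity of expectation: E[X] = C(34, 7) · 2^{1 − 21} = 5379616 · 1/1048576 = 168113/32768.
Numerically: E[X] ≈ 5.13040.

E[X] = C(34,7)·2^(1−C(7,2)) = 168113/32768 ≈ 5.13040.


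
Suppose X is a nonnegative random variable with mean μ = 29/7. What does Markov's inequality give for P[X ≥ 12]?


μ = E[X] = 29/7, a = 12.
Markov: P[X ≥ 12] ≤ μ/a = (29/7)/12 = 29/84.
Numerically: ≈ 0.345.
(Since a = 12 > μ = 4.143, the bound 29/84 is < 1 and informative.)

P[X ≥ 12] ≤ 29/84 ≈ 0.345.


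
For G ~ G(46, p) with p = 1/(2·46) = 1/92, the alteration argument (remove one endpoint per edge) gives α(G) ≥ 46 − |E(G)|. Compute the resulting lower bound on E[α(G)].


E[|E(G)|] = C(46, 2)·p = 1035 · (1/92) = 45/4.
E[α(G)] ≥ n − E[|E(G)|] = 46 − 45/4 = 139/4.
Numerically: ≈ 34.7500.
(This is only a lower bound; the true E[α(G)] may be larger.)

E[α(G)] ≥ 139/4 ≈ 34.7500.


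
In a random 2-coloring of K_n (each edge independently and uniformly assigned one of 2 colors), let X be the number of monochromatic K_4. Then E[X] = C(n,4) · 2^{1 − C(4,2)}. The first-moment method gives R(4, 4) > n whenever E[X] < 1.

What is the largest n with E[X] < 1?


We need C(n, 4) · 2^{1 − 6} < 1, i.e. C(n, 4) < 2^{6 − 1} = 32.
Check values of n near the boundary:
  n = 4: C(4, 4) = 1; 1 < 32? YES
  n = 5: C(5, 4) = 5; 5 < 32? YES
  n = 6: C(6, 4) = 15; 15 < 32? YES
  n = 7: C(7, 4) = 35; 35 < 32? NO
The largest n with C(n, 4) < 32 is n = 6 (where E[X] = 15/32 ≈ 0.468750). Hence R(4, 4) > 6, i.e. R(4, 4) ≥ 7.

Largest n = 6; hence R(4, 4) > 6.


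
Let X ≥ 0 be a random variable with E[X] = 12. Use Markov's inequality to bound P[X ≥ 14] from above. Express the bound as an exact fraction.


μ = E[X] = 12, a = 14.
Markov: P[X ≥ 14] ≤ μ/a = (12)/14 = 6/7.
Numerically: ≈ 0.857.
(Since a = 14 > μ = 12.000, the bound 6/7 is < 1 and informative.)

P[X ≥ 14] ≤ 6/7 ≈ 0.857.


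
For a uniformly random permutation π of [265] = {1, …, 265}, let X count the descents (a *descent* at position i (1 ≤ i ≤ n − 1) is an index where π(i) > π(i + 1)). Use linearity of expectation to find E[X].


Write X = Σ X_I over i = 1, …, 264, with X_I the indicator of one descent.
There are 264 indicators.
For each fixed i, the pair (π(i), π(i+1)) is a uniformly random ordered pair of distinct values from {1, …, 265}; by symmetry P[π(i) > π(i+1)] = 1/2.
By linearity: E[X] = 264 · (1/2) = (265 − 1) · (1/2) = 132 ≈ 132.000000.

E[X] = 132 = 132.000000.


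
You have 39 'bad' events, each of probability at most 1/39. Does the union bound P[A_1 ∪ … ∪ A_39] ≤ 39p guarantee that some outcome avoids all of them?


Union bound: P[∪_{i=1}^{39} A_i] ≤ Σ_i P[A_i] ≤ 39·p = 39·(1/39) = 1.
Numerically: 1 ≈ 1.000000.
Is 1 < 1? NO.
Since the bound 1 is ≥ 1, the union bound is uninformative here; it does NOT by itself certify existence.

39·p = 1 ≈ 1.000000; existence NOT certified by the union bound.


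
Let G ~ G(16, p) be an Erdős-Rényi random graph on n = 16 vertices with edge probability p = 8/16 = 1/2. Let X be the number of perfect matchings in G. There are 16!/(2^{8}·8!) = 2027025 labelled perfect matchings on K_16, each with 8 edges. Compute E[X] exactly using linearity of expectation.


K_16 has 16!/(2^{8}·8!) = 2027025 labelled perfect matchings.
For each such perfect matching H, let X_H = 1 if all 8 edges of H are present in G. Then P[X_H = 1] = p^{8} = (1/2)^{8} = 1/256.
By linearity of expectation: E[X] = Σ_H E[X_H] = 2027025 · p^{8} = 2027025 · 1/256 = 2027025/256.
Numerically: E[X] ≈ 7918.

E[X] = 2027025 · (1/2)^{8} = 2027025/256 ≈ 7918.


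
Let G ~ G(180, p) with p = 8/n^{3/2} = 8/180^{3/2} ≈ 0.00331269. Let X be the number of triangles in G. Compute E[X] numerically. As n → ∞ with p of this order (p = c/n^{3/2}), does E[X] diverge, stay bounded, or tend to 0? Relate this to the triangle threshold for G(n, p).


Number of potential triangles: C(180, 3) = 955860.
Each occurs with probability p³ ≈ (0.00331269)³ ≈ 3.63532872e-08.
By linearity: E[X] = C(180, 3)·p³ ≈ 955860 · 3.63532872e-08 ≈ 0.034749.
Since α = 3/2 > 1, p = c/n^{3/2} = o(1/n) is below the triangle threshold p ~ 1/n. Asymptotically E[X] ~ (c³/6)·n^{3(1−α)} = (8³/6)·n^{-1.5} → 0, so by Markov's inequality G has no triangles w.h.p.

E[X] ≈ 0.034749; in regime p = Θ(1/n^{3/2}) E[X] tends to 0 (below the triangle threshold p ~ 1/n).


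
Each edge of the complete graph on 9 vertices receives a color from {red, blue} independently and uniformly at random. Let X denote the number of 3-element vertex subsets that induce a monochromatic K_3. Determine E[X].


Let X = Σ_S X_S over the C(9, 3) = 84 subsets S of size 3, where X_S = 1 if the K_3 on S is monochromatic.
For a fixed S, the K_3 on S has C(3, 2) = 3 edges. P[all 3 edges red] = (1/2)^3, and likewise for blue, so P[monochromatic] = 2·(1/2)^3 = 2^{1 − 3} = 1/4.
By linearity: E[X] = C(9, 3) · 2^{1 − 3} = 84 · 1/4 = 21.
Numerically: E[X] ≈ 21.000000.

E[X] = C(9,3)·2^(1−C(3,2)) = 21 ≈ 21.000000.


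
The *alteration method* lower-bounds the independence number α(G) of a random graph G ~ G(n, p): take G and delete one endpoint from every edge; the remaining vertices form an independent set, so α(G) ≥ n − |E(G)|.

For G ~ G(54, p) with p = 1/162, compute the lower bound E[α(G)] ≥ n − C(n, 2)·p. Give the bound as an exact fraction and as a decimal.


E[|E(G)|] = C(54, 2)·p = 1431 · (1/162) = 53/6.
E[α(G)] ≥ n − E[|E(G)|] = 54 − 53/6 = 271/6.
Numerically: ≈ 45.1667.
(This is only a lower bound; the true E[α(G)] may be larger.)

E[α(G)] ≥ 271/6 ≈ 45.1667.


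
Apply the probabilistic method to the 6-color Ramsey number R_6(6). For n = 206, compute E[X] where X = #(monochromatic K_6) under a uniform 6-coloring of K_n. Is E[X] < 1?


E[X] = C(206, 6) · 6^{1 − 15} = 98619368491 · 6^{−14} = 98619368491/78364164096.
As a reduced fraction: E[X] = 98619368491/78364164096 ≈ 1.2584753.
Is E[X] < 1? NO.
Since E[X] ≥ 1, the first-moment bound is inconclusive at n = 206; it does NOT by itself certify R_6(6) > 206.

E[X] = 98619368491/78364164096 ≈ 1.2584753; E[X] ≥ 1; first-moment method inconclusive here.


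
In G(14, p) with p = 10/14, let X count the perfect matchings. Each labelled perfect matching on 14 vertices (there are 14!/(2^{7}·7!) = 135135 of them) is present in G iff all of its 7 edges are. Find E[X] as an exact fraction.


K_14 has 14!/(2^{7}·7!) = 135135 labelled perfect matchings.
For each such perfect matching H, let X_H = 1 if all 7 edges of H are present in G. Then P[X_H = 1] = p^{7} = (5/7)^{7} = 78125/823543.
Summing the indicators: E[X] = Σ_H E[X_H] = 135135 · p^{7} = 135135 · 78125/823543 = 1508203125/117649.
Numerically: E[X] ≈ 12819.5.

E[X] = 135135 · (5/7)^{7} = 1508203125/117649 ≈ 12819.5.


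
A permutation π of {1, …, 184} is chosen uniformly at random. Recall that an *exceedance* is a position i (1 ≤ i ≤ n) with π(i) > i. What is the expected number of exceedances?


Write X = Σ_{i=1}^{184} X_i, where X_i = 1_{π(i) > i}.
For each fixed i, π(i) is uniform over {1, …, 184} (marginal of a uniform permutation), so P[π(i) > i] = (n − i)/n. Summing: Σ_{i=1}^{184} (n − i)/n = (0 + 1 + … + 183)/184 = 184(184 − 1)/(2·184) = (184 − 1)/2.
Hence E[X] = Σ_{i=1}^{184} (184 − i)/184 = 183/2 ≈ 91.500.

E[X] = 183/2 = 91.500.


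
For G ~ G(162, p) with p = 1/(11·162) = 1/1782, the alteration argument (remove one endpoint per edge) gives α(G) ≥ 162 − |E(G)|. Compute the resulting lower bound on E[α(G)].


E[|E(G)|] = C(162, 2)·p = 13041 · (1/1782) = 161/22.
E[α(G)] ≥ n − E[|E(G)|] = 162 − 161/22 = 3403/22.
Numerically: ≈ 154.68182.
(This is only a lower bound; the true E[α(G)] may be larger.)

E[α(G)] ≥ 3403/22 ≈ 154.68182.


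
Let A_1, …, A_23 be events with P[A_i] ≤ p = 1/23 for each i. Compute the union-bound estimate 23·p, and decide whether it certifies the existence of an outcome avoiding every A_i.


Union bound: P[∪_{i=1}^{23} A_i] ≤ Σ_i P[A_i] ≤ 23·p = 23·(1/23) = 1.
Numerically: 1 ≈ 1.0000.
Is 1 < 1? NO.
Since the bound 1 is ≥ 1, the union bound is uninformative here; it does NOT by itself certify existence.

23·p = 1 ≈ 1.0000; existence NOT certified by the union bound.


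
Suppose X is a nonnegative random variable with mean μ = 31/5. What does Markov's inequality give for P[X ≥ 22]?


μ = E[X] = 31/5, a = 22.
Markov: P[X ≥ 22] ≤ μ/a = (31/5)/22 = 31/110.
Numerically: ≈ 0.28182.
(Since a = 22 > μ = 6.20000, the bound 31/110 is < 1 and informative.)

P[X ≥ 22] ≤ 31/110 ≈ 0.28182.


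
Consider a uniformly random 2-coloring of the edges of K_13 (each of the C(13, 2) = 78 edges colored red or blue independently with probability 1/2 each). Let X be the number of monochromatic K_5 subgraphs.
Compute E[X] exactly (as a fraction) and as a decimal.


Let X = Σ_S X_S over the C(13, 5) = 1287 subsets S of size 5, where X_S = 1 if the K_5 on S is monochromatic.
For a fixed S, the K_5 on S has C(5, 2) = 10 edges. P[all 10 edges red] = (1/2)^10, and likewise for blue, so P[monochromatic] = 2·(1/2)^10 = 2^{1 − 10} = 1/512.
By linearity of expectation: E[X] = C(13, 5) · 2^{1 − 10} = 1287 · 1/512 = 1287/512.
Numerically: E[X] ≈ 2.513672.

E[X] = C(13,5)·2^(1−C(5,2)) = 1287/512 ≈ 2.513672.


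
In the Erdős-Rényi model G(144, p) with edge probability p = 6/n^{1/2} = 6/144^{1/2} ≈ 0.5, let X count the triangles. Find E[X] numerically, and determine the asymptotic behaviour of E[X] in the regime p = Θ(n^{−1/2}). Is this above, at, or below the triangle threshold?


Number of potential triangles: C(144, 3) = 487344.
Each occurs with probability p³ ≈ (0.5)³ ≈ 1.250000e-01.
By linearity: E[X] = C(144, 3)·p³ ≈ 487344 · 1.250000e-01 ≈ 60918.0000.
Since α = 1/2 < 1, p = c/n^{1/2} ≫ 1/n is above the triangle threshold p ~ 1/n. Asymptotically E[X] ~ (c³/6)·n^{3(1−α)} = (6³/6)·n^{1.5} → ∞; triangles are abundant w.h.p.

E[X] ≈ 60918.0000; in regime p = Θ(1/n^{1/2}) E[X] diverges (above the triangle threshold p ~ 1/n).


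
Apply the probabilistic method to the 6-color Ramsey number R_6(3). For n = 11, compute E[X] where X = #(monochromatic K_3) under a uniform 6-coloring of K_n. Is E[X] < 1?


E[X] = C(11, 3) · 6^{1 − 3} = 165 · 6^{−2} = 165/36.
As a reduced fraction: E[X] = 55/12 ≈ 4.583.
Is E[X] < 1? NO.
Since E[X] ≥ 1, the first-moment bound is inconclusive at n = 11; it does NOT by itself certify R_6(3) > 11.

E[X] = 55/12 ≈ 4.583; E[X] ≥ 1; first-moment method inconclusive here.


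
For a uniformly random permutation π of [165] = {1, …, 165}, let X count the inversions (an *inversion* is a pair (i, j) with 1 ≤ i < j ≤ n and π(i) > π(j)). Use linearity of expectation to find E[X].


Write X = Σ X_I over the C(165, 2) = 13530 pairs i < j, with X_I the indicator of one inversion.
There are 13530 indicators.
For each fixed pair i < j, the values π(i) and π(j) are two distinct elements of {1, …, 165} in uniformly random order; by symmetry P[π(i) > π(j)] = 1/2.
By linearity: E[X] = 13530 · (1/2) = C(165, 2) · (1/2) = 13530/2 = 6765 ≈ 6765.000000.

E[X] = 6765 = 6765.000000.


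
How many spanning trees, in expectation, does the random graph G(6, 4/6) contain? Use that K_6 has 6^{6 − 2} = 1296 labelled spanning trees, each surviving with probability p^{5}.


K_6 has 6^{6 − 2} = 1296 labelled spanning trees.
For each such spanning tree H, let X_H = 1 if all 5 edges of H are present in G. Then P[X_H = 1] = p^{5} = (2/3)^{5} = 32/243.
By linearity: E[X] = Σ_H E[X_H] = 1296 · p^{5} = 1296 · 32/243 = 512/3.
Numerically: E[X] ≈ 170.67.

E[X] = 1296 · (2/3)^{5} = 512/3 ≈ 170.67.


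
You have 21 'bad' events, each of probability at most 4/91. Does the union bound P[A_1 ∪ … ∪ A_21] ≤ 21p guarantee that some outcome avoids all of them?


Union bound: P[∪_{i=1}^{21} A_i] ≤ Σ_i P[A_i] ≤ 21·p = 21·(4/91) = 12/13.
Numerically: 12/13 ≈ 0.92308.
Is 12/13 < 1? YES.
Since P[∪ A_i] ≤ 12/13 < 1, the complement has P[∩ A_i^c] ≥ 1 − 12/13 = 1/13 > 0, so some outcome avoids every A_i.

21·p = 12/13 ≈ 0.92308; existence CERTIFIED by the union bound.


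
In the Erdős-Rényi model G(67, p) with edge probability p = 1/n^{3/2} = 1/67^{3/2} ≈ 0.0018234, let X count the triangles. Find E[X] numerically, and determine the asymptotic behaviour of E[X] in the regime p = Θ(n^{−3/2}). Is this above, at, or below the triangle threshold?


Number of potential triangles: C(67, 3) = 47905.
Each occurs with probability p³ ≈ (0.0018234)³ ≈ 6.0626624e-09.
By linearity: E[X] = C(67, 3)·p³ ≈ 47905 · 6.0626624e-09 ≈ 0.00029.
Since α = 3/2 > 1, p = c/n^{3/2} = o(1/n) is below the triangle threshold p ~ 1/n. Asymptotically E[X] ~ (c³/6)·n^{3(1−α)} = (1³/6)·n^{-1.5} → 0, so by Markov's inequality G has no triangles w.h.p.

E[X] ≈ 0.00029; in regime p = Θ(1/n^{3/2}) E[X] tends to 0 (below the triangle threshold p ~ 1/n).
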